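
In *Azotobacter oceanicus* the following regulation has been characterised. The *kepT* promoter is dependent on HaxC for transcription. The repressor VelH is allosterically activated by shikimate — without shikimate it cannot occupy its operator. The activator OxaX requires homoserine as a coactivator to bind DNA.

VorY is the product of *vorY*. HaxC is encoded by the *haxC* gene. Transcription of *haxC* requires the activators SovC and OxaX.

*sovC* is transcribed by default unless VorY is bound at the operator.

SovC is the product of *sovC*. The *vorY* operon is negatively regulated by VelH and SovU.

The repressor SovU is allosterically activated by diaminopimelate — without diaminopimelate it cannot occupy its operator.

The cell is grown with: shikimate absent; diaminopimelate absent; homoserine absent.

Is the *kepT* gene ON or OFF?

Shikimate is absent, so VelH is inactive.
Diaminopimelate is absent, so SovU is inactive.
With no repressor bound, *vorY* is transcribed.
So VorY is produced and active.
With repressor VorY bound, *sovC* is not transcribed.
So SovC is not produced.
Homoserine is absent, so OxaX is inactive.
Required activator SovC is absent, so *haxC* is not transcribed.
So HaxC is not produced.
Required activator HaxC is absent, so *kepT* is not transcribed.

OFF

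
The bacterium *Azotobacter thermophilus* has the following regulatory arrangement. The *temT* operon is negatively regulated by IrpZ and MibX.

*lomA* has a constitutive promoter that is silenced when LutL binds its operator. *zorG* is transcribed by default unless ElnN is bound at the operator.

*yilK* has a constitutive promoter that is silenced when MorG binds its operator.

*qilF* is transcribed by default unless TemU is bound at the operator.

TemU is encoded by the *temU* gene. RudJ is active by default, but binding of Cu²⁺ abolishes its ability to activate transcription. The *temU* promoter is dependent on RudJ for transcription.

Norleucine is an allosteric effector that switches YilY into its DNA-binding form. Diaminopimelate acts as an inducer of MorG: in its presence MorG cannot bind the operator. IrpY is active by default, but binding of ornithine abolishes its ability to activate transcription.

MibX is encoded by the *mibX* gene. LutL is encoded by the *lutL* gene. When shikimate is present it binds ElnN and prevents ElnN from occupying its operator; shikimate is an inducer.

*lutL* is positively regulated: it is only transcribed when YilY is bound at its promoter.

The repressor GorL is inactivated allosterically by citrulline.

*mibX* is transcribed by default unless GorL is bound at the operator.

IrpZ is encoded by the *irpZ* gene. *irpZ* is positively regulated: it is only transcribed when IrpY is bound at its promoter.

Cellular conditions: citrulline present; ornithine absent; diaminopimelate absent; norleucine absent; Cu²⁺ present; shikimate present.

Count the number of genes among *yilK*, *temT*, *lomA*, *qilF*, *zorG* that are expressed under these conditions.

Diaminopimelate is absent, so MorG is active.
With repressor MorG bound, *yilK* is not transcribed.
→ *yilK* is OFF.
Ornithine is absent, so IrpY is active.
No repressor is bound and IrpY is active, so *irpZ* is transcribed.
So IrpZ is produced and active.
Citrulline is present, so GorL is inactive.
With no repressor bound, *mibX* is transcribed.
So MibX is produced and active.
With repressor IrpZ bound, *temT* is not transcribed.
→ *temT* is OFF.
Norleucine is absent, so YilY is inactive.
Required activator YilY is absent, so *lutL* is not transcribed.
So LutL is not produced.
With no repressor bound, *lomA* is transcribed.
→ *lomA* is ON.
Cu²⁺ is present, so RudJ is inactive.
Required activator RudJ is absent, so *temU* is not transcribed.
So TemU is not produced.
With no repressor bound, *qilF* is transcribed.
→ *qilF* is ON.
Shikimate is present, so ElnN is inactive.
With no repressor bound, *zorG* is transcribed.
→ *zorG* is ON.
3 of the 5 genes are transcribed.

3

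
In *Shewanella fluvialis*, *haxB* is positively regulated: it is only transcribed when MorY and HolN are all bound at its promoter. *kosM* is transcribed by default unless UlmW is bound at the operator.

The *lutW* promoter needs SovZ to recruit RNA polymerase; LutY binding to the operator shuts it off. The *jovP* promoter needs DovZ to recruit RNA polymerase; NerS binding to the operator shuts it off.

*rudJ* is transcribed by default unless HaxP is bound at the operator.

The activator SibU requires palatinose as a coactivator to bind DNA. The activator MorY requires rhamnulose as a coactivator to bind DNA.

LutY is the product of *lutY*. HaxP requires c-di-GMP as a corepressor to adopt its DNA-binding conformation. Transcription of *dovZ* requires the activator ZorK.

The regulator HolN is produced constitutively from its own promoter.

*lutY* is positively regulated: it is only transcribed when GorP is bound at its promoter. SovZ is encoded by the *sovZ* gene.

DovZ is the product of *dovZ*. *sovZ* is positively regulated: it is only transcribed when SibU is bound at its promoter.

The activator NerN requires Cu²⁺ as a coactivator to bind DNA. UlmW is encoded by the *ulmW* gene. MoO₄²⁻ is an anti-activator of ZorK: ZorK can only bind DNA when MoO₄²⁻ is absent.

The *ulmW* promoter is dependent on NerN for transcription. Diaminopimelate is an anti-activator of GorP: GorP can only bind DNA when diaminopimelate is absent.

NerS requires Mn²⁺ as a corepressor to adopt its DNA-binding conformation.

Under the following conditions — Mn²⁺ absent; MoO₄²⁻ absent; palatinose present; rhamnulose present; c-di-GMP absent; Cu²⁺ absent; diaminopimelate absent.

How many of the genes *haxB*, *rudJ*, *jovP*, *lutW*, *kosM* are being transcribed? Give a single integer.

4

Rhamnulose is present, so MorY is active.
HolN is produced constitutively and is active.
No repressor is bound and MorY and HolN are active, so *haxB* is transcribed.
→ *haxB* is ON.
c-di-GMP is absent, so HaxP is inactive.
With no repressor bound, *rudJ* is transcribed.
→ *rudJ* is ON.
MoO₄²⁻ is absent, so ZorK is active.
No repressor is bound and ZorK is active, so *dovZ* is transcribed.
So DovZ is produced and active.
Mn²⁺ is absent, so NerS is inactive.
No repressor is bound and DovZ is active, so *jovP* is transcribed.
→ *jovP* is ON.
Diaminopimelate is absent, so GorP is active.
No repressor is bound and GorP is active, so *lutY* is transcribed.
So LutY is produced and active.
Palatinose is present, so SibU is active.
No repressor is bound and SibU is active, so *sovZ* is transcribed.
So SovZ is produced and active.
With repressor LutY bound, *lutW* is not transcribed.
→ *lutW* is OFF.
Cu²⁺ is absent, so NerN is inactive.
Required activator NerN is absent, so *ulmW* is not transcribed.
So UlmW is not produced.
With no repressor bound, *kosM* is transcribed.
→ *kosM* is ON.
4 of the 5 genes are transcribed.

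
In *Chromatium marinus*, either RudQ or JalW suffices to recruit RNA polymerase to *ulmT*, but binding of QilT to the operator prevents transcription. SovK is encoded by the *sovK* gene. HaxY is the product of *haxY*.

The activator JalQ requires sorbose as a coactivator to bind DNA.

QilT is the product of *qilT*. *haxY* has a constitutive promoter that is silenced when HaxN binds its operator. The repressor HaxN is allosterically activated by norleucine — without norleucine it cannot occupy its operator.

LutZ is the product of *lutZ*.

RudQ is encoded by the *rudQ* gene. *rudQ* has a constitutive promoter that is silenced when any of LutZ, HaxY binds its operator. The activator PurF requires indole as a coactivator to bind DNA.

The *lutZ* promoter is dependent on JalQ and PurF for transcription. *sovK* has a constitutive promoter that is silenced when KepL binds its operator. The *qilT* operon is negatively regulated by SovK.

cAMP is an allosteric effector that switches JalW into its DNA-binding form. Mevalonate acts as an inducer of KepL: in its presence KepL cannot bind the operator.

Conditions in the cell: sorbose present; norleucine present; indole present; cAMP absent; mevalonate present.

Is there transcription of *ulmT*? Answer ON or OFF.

OFF

Sorbose is present, so JalQ is active.
Indole is present, so PurF is active.
No repressor is bound and JalQ and PurF are active, so *lutZ* is transcribed.
So LutZ is produced and active.
Norleucine is present, so HaxN is active.
With repressor HaxN bound, *haxY* is not transcribed.
So HaxY is not produced.
With repressor LutZ bound, *rudQ* is not transcribed.
So RudQ is not produced.
cAMP is absent, so JalW is inactive.
Mevalonate is present, so KepL is inactive.
With no repressor bound, *sovK* is transcribed.
So SovK is produced and active.
With repressor SovK bound, *qilT* is not transcribed.
So QilT is not produced.
No activator is available at the *ulmT* promoter, so *ulmT* is not transcribed.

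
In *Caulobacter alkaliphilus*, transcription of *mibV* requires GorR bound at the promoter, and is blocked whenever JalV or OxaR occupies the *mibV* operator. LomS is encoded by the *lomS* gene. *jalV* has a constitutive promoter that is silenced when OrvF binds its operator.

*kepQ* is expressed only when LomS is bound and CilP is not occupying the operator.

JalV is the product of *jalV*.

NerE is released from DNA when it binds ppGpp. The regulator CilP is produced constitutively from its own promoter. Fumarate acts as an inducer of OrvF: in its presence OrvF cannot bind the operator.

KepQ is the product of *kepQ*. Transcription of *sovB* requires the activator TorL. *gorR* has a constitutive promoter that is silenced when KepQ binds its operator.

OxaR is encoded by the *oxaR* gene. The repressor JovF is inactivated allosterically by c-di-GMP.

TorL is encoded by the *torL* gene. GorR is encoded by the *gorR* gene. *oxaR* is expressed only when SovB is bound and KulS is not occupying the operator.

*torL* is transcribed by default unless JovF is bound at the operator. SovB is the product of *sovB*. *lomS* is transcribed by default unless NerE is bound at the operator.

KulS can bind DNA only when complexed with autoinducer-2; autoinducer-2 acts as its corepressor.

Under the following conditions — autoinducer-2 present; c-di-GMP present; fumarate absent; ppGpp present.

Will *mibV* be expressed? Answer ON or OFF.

Fumarate is absent, so OrvF is active.
With repressor OrvF bound, *jalV* is not transcribed.
So JalV is not produced.
CilP is produced constitutively and is active.
ppGpp is present, so NerE is inactive.
With no repressor bound, *lomS* is transcribed.
So LomS is produced and active.
With repressor CilP bound, *kepQ* is not transcribed.
So KepQ is not produced.
With no repressor bound, *gorR* is transcribed.
So GorR is produced and active.
c-di-GMP is present, so JovF is inactive.
With no repressor bound, *torL* is transcribed.
So TorL is produced and active.
No repressor is bound and TorL is active, so *sovB* is transcribed.
So SovB is produced and active.
Autoinducer-2 is present, so KulS is active.
With repressor KulS bound, *oxaR* is not transcribed.
So OxaR is not produced.
No repressor is bound and GorR is active, so *mibV* is transcribed.

ON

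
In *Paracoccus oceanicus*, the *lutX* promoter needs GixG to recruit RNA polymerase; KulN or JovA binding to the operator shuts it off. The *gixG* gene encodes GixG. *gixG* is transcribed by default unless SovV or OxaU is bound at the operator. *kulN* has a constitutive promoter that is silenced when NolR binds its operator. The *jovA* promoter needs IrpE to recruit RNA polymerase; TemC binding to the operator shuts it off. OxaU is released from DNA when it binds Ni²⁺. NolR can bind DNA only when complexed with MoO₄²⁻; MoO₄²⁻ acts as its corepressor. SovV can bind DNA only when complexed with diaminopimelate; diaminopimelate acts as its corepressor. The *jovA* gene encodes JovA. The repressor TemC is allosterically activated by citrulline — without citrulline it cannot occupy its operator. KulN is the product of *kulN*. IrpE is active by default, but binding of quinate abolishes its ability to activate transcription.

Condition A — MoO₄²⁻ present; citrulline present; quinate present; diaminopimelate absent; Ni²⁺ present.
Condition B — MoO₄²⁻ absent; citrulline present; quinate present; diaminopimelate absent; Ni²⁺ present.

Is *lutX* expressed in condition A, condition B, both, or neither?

A only

Condition A:
MoO₄²⁻ is present, so NolR is active.
With repressor NolR bound, *kulN* is not transcribed.
So KulN is not produced.
Citrulline is present, so TemC is active.
Quinate is present, so IrpE is inactive.
With repressor TemC bound, *jovA* is not transcribed.
So JovA is not produced.
Diaminopimelate is absent, so SovV is inactive.
Ni²⁺ is present, so OxaU is inactive.
With no repressor bound, *gixG* is transcribed.
So GixG is produced and active.
No repressor is bound and GixG is active, so *lutX* is transcribed.
→ *lutX* is ON in A.
Condition B:
MoO₄²⁻ is absent, so NolR is inactive.
With no repressor bound, *kulN* is transcribed.
So KulN is produced and active.
Citrulline is present, so TemC is active.
Quinate is present, so IrpE is inactive.
With repressor TemC bound, *jovA* is not transcribed.
So JovA is not produced.
Diaminopimelate is absent, so SovV is inactive.
Ni²⁺ is present, so OxaU is inactive.
With no repressor bound, *gixG* is transcribed.
So GixG is produced and active.
With repressor KulN bound, *lutX* is not transcribed.
→ *lutX* is OFF in B.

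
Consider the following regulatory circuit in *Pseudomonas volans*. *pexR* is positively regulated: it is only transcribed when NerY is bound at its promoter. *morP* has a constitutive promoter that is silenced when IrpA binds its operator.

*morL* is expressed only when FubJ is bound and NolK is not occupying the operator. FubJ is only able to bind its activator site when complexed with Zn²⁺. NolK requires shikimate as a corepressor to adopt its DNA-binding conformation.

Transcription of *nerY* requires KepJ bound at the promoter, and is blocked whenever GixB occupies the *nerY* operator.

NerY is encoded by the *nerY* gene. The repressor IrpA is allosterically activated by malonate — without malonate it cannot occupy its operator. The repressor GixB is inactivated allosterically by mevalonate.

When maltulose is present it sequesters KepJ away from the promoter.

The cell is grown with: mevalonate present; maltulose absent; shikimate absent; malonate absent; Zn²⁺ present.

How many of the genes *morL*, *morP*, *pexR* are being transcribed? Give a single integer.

Shikimate is absent, so NolK is inactive.
Zn²⁺ is present, so FubJ is active.
No repressor is bound and FubJ is active, so *morL* is transcribed.
→ *morL* is ON.
Malonate is absent, so IrpA is inactive.
With no repressor bound, *morP* is transcribed.
→ *morP* is ON.
Mevalonate is present, so GixB is inactive.
Maltulose is absent, so KepJ is active.
No repressor is bound and KepJ is active, so *nerY* is transcribed.
So NerY is produced and active.
No repressor is bound and NerY is active, so *pexR* is transcribed.
→ *pexR* is ON.
3 of the 3 genes are transcribed.

3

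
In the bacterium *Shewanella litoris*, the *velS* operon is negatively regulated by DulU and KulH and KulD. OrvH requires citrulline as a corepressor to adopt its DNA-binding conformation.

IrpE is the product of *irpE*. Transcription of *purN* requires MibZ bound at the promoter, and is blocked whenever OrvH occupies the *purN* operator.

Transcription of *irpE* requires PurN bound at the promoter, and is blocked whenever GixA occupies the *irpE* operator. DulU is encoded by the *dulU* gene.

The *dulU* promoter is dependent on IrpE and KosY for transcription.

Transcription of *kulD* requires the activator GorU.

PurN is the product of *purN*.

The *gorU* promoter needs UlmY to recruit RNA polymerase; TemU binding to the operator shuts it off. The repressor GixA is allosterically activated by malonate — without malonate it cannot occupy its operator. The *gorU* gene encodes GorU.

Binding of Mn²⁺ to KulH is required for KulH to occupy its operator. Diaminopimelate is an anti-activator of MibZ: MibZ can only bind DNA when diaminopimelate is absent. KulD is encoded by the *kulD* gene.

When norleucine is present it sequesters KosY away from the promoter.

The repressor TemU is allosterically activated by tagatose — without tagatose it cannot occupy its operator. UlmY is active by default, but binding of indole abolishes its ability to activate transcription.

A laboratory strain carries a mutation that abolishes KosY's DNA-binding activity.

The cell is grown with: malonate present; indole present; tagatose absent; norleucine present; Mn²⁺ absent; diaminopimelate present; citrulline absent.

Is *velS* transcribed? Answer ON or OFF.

Malonate is present, so GixA is active.
Citrulline is absent, so OrvH is inactive.
Diaminopimelate is present, so MibZ is inactive.
Required activator MibZ is absent, so *purN* is not transcribed.
So PurN is not produced.
With repressor GixA bound, *irpE* is not transcribed.
So IrpE is not produced.
KosY is non-functional in this strain, so it has no effect.
Required activator IrpE is absent, so *dulU* is not transcribed.
So DulU is not produced.
Mn²⁺ is absent, so KulH is inactive.
Tagatose is absent, so TemU is inactive.
Indole is present, so UlmY is inactive.
Required activator UlmY is absent, so *gorU* is not transcribed.
So GorU is not produced.
Required activator GorU is absent, so *kulD* is not transcribed.
So KulD is not produced.
With no repressor bound, *velS* is transcribed.

ON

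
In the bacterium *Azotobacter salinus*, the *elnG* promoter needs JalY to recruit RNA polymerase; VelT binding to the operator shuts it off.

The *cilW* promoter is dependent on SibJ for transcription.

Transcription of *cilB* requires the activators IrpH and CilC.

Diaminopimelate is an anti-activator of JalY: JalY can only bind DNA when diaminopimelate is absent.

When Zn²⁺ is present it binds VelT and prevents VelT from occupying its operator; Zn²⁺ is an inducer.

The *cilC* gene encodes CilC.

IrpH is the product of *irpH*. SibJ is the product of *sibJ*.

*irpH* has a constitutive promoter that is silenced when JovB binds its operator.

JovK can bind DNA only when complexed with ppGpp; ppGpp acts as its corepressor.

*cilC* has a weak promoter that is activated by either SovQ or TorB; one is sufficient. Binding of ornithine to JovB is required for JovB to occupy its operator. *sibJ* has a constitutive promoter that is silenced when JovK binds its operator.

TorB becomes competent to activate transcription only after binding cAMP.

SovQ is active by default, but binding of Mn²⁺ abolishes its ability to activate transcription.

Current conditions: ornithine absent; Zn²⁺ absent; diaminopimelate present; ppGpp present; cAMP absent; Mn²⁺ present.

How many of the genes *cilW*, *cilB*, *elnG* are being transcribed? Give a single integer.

0

ppGpp is present, so JovK is active.
With repressor JovK bound, *sibJ* is not transcribed.
So SibJ is not produced.
Required activator SibJ is absent, so *cilW* is not transcribed.
→ *cilW* is OFF.
Ornithine is absent, so JovB is inactive.
With no repressor bound, *irpH* is transcribed.
So IrpH is produced and active.
Mn²⁺ is present, so SovQ is inactive.
cAMP is absent, so TorB is inactive.
No activator is available at the *cilC* promoter, so *cilC* is not transcribed.
So CilC is not produced.
Required activator CilC is absent, so *cilB* is not transcribed.
→ *cilB* is OFF.
Diaminopimelate is present, so JalY is inactive.
Zn²⁺ is absent, so VelT is active.
With repressor VelT bound, *elnG* is not transcribed.
→ *elnG* is OFF.
0 of the 3 genes are transcribed.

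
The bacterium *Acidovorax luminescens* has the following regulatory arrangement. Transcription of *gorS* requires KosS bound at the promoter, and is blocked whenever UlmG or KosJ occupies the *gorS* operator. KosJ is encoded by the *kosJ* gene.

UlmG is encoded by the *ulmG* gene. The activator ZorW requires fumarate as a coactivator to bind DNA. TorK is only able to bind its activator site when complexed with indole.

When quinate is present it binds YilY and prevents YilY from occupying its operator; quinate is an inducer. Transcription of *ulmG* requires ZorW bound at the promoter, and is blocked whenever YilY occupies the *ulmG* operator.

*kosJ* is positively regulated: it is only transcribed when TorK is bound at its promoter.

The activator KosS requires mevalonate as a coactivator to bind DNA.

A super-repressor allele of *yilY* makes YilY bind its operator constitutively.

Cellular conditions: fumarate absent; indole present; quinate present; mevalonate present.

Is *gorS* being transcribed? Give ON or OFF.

Mevalonate is present, so KosS is active.
YilY is constitutively active in this strain.
Fumarate is absent, so ZorW is inactive.
With repressor YilY bound, *ulmG* is not transcribed.
So UlmG is not produced.
Indole is present, so TorK is active.
No repressor is bound and TorK is active, so *kosJ* is transcribed.
So KosJ is produced and active.
With repressor KosJ bound, *gorS* is not transcribed.

OFF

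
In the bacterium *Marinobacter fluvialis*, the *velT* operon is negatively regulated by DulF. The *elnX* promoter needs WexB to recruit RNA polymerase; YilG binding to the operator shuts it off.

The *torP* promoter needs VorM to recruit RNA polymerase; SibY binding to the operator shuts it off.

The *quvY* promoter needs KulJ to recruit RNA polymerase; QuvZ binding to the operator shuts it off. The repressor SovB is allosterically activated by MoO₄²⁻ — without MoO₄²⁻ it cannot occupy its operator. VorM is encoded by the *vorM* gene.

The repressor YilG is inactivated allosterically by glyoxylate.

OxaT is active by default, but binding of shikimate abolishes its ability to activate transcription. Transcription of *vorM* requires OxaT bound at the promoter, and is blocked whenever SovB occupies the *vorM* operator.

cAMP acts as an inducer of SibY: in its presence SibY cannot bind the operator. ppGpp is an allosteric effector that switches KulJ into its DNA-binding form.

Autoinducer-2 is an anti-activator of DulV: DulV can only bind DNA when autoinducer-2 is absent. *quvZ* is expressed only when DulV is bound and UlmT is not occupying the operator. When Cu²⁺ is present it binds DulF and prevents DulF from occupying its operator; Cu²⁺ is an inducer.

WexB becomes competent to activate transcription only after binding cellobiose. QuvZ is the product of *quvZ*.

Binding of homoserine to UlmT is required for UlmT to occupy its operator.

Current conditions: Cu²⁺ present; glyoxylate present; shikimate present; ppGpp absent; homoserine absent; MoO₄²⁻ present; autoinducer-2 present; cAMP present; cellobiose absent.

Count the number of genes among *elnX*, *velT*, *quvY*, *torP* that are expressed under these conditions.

1

Glyoxylate is present, so YilG is inactive.
Cellobiose is absent, so WexB is inactive.
Required activator WexB is absent, so *elnX* is not transcribed.
→ *elnX* is OFF.
Cu²⁺ is present, so DulF is inactive.
With no repressor bound, *velT* is transcribed.
→ *velT* is ON.
ppGpp is absent, so KulJ is inactive.
Autoinducer-2 is present, so DulV is inactive.
Homoserine is absent, so UlmT is inactive.
Required activator DulV is absent, so *quvZ* is not transcribed.
So QuvZ is not produced.
Required activator KulJ is absent, so *quvY* is not transcribed.
→ *quvY* is OFF.
cAMP is present, so SibY is inactive.
MoO₄²⁻ is present, so SovB is active.
Shikimate is present, so OxaT is inactive.
With repressor SovB bound, *vorM* is not transcribed.
So VorM is not produced.
Required activator VorM is absent, so *torP* is not transcribed.
→ *torP* is OFF.
1 of the 4 genes is transcribed.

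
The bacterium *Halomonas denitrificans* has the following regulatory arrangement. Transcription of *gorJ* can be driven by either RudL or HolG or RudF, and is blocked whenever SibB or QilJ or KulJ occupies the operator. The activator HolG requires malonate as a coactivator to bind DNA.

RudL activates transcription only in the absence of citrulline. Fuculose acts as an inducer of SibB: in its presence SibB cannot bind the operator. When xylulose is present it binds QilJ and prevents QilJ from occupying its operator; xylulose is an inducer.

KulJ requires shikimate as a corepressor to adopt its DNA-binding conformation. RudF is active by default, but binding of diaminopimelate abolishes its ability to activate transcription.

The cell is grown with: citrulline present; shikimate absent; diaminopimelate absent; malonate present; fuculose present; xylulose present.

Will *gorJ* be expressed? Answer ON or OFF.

Citrulline is present, so RudL is inactive.
Malonate is present, so HolG is active.
Fuculose is present, so SibB is inactive.
Xylulose is present, so QilJ is inactive.
Shikimate is absent, so KulJ is inactive.
Diaminopimelate is absent, so RudF is active.
Activator HolG is present, so *gorJ* is transcribed.

ON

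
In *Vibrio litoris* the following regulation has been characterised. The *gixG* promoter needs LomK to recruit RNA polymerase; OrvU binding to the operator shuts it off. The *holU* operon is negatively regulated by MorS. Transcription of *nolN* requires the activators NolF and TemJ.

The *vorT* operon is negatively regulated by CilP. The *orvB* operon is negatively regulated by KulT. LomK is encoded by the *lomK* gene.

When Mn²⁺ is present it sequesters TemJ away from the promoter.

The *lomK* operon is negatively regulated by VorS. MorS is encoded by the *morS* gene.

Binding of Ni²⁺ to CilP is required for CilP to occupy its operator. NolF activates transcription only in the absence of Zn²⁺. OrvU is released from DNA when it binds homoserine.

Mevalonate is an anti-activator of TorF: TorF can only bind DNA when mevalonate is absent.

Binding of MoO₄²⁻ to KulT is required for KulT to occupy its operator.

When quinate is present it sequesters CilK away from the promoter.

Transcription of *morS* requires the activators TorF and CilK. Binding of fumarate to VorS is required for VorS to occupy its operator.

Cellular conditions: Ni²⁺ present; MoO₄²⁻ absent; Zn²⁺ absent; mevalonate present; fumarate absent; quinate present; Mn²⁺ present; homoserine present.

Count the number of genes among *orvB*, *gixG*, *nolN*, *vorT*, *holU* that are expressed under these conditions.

3

MoO₄²⁻ is absent, so KulT is inactive.
With no repressor bound, *orvB* is transcribed.
→ *orvB* is ON.
Homoserine is present, so OrvU is inactive.
Fumarate is absent, so VorS is inactive.
With no repressor bound, *lomK* is transcribed.
So LomK is produced and active.
No repressor is bound and LomK is active, so *gixG* is transcribed.
→ *gixG* is ON.
Zn²⁺ is absent, so NolF is active.
Mn²⁺ is present, so TemJ is inactive.
Required activator TemJ is absent, so *nolN* is not transcribed.
→ *nolN* is OFF.
Ni²⁺ is present, so CilP is active.
With repressor CilP bound, *vorT* is not transcribed.
→ *vorT* is OFF.
Mevalonate is present, so TorF is inactive.
Quinate is present, so CilK is inactive.
Required activator TorF is absent, so *morS* is not transcribed.
So MorS is not produced.
With no repressor bound, *holU* is transcribed.
→ *holU* is ON.
3 of the 5 genes are transcribed.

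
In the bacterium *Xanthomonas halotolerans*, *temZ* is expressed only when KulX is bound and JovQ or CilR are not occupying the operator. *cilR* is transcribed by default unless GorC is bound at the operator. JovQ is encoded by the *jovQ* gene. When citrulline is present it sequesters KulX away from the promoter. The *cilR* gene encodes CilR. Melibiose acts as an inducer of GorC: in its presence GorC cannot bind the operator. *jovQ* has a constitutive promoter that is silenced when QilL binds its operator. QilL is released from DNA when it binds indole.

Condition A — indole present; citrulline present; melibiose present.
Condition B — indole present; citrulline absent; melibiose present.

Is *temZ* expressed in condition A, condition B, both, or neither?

neither

Condition A:
Indole is present, so QilL is inactive.
With no repressor bound, *jovQ* is transcribed.
So JovQ is produced and active.
Citrulline is present, so KulX is inactive.
Melibiose is present, so GorC is inactive.
With no repressor bound, *cilR* is transcribed.
So CilR is produced and active.
With repressor JovQ bound, *temZ* is not transcribed.
→ *temZ* is OFF in A.
Condition B:
Indole is present, so QilL is inactive.
With no repressor bound, *jovQ* is transcribed.
So JovQ is produced and active.
Citrulline is absent, so KulX is active.
Melibiose is present, so GorC is inactive.
With no repressor bound, *cilR* is transcribed.
So CilR is produced and active.
With repressor JovQ bound, *temZ* is not transcribed.
→ *temZ* is OFF in B.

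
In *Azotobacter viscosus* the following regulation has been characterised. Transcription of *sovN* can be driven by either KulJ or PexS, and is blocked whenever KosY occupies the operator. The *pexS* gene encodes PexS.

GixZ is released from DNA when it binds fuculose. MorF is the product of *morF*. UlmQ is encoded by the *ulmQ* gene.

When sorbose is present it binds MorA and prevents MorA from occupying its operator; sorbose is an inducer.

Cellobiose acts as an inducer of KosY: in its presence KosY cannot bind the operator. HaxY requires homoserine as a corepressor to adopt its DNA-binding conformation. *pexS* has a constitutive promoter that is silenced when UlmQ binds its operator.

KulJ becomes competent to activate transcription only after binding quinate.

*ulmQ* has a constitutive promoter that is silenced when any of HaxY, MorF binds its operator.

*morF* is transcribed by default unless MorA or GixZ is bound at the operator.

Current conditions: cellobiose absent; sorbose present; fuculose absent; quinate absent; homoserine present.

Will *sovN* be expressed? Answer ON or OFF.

OFF

Quinate is absent, so KulJ is inactive.
Homoserine is present, so HaxY is active.
Sorbose is present, so MorA is inactive.
Fuculose is absent, so GixZ is active.
With repressor GixZ bound, *morF* is not transcribed.
So MorF is not produced.
With repressor HaxY bound, *ulmQ* is not transcribed.
So UlmQ is not produced.
With no repressor bound, *pexS* is transcribed.
So PexS is produced and active.
Cellobiose is absent, so KosY is active.
With repressor KosY bound, *sovN* is not transcribed.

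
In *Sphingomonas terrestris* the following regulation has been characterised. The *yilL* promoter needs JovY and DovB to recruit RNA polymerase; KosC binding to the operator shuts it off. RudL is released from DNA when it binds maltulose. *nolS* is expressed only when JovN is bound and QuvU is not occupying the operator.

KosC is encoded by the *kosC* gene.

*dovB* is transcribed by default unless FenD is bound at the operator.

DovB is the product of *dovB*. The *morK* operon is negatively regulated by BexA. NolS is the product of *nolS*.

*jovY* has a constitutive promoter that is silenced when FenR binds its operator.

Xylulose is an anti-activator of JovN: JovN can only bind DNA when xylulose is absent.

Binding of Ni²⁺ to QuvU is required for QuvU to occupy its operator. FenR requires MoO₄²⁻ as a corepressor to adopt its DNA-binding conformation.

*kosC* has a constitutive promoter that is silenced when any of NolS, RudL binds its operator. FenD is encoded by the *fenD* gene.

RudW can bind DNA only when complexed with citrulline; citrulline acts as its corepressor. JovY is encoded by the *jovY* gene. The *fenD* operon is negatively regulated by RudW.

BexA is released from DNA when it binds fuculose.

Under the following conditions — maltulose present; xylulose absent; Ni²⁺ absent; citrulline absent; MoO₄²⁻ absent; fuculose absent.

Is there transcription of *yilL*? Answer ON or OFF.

MoO₄²⁻ is absent, so FenR is inactive.
With no repressor bound, *jovY* is transcribed.
So JovY is produced and active.
Xylulose is absent, so JovN is active.
Ni²⁺ is absent, so QuvU is inactive.
No repressor is bound and JovN is active, so *nolS* is transcribed.
So NolS is produced and active.
Maltulose is present, so RudL is inactive.
With repressor NolS bound, *kosC* is not transcribed.
So KosC is not produced.
Citrulline is absent, so RudW is inactive.
With no repressor bound, *fenD* is transcribed.
So FenD is produced and active.
With repressor FenD bound, *dovB* is not transcribed.
So DovB is not produced.
Required activator DovB is absent, so *yilL* is not transcribed.

OFF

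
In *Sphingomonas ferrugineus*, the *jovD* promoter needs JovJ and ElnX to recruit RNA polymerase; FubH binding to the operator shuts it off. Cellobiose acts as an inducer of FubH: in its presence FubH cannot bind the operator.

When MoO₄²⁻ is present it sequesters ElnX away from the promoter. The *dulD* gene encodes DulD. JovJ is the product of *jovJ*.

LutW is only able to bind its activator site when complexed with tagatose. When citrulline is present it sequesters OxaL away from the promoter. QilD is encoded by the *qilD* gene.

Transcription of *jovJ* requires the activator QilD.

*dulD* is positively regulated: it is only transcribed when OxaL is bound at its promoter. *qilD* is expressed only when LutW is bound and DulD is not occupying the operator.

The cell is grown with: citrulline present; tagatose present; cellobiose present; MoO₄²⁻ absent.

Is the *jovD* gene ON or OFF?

ON

Citrulline is present, so OxaL is inactive.
Required activator OxaL is absent, so *dulD* is not transcribed.
So DulD is not produced.
Tagatose is present, so LutW is active.
No repressor is bound and LutW is active, so *qilD* is transcribed.
So QilD is produced and active.
No repressor is bound and QilD is active, so *jovJ* is transcribed.
So JovJ is produced and active.
Cellobiose is present, so FubH is inactive.
MoO₄²⁻ is absent, so ElnX is active.
No repressor is bound and JovJ and ElnX are active, so *jovD* is transcribed.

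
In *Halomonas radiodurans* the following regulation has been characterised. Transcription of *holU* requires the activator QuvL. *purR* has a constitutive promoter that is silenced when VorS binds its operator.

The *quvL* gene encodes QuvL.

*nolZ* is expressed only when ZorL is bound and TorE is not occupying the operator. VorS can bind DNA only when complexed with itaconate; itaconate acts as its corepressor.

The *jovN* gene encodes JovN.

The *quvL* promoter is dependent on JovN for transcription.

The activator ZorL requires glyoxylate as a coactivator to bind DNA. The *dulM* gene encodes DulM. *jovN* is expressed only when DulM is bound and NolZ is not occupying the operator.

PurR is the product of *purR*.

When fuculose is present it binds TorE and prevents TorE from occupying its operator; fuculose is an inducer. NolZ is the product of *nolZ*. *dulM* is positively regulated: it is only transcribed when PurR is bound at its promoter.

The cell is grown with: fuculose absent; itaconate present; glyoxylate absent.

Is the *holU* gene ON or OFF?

Itaconate is present, so VorS is active.
With repressor VorS bound, *purR* is not transcribed.
So PurR is not produced.
Required activator PurR is absent, so *dulM* is not transcribed.
So DulM is not produced.
Glyoxylate is absent, so ZorL is inactive.
Fuculose is absent, so TorE is active.
With repressor TorE bound, *nolZ* is not transcribed.
So NolZ is not produced.
Required activator DulM is absent, so *jovN* is not transcribed.
So JovN is not produced.
Required activator JovN is absent, so *quvL* is not transcribed.
So QuvL is not produced.
Required activator QuvL is absent, so *holU* is not transcribed.

OFF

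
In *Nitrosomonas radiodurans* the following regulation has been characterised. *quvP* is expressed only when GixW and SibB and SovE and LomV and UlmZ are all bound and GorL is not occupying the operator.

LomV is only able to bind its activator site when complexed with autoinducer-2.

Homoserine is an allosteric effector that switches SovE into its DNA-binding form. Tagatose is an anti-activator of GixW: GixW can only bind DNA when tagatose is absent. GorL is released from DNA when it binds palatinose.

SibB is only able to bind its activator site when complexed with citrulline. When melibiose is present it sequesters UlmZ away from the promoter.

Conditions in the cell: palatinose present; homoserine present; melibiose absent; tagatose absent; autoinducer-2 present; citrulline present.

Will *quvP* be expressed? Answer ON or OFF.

ON

Tagatose is absent, so GixW is active.
Citrulline is present, so SibB is active.
Homoserine is present, so SovE is active.
Autoinducer-2 is present, so LomV is active.
Melibiose is absent, so UlmZ is active.
Palatinose is present, so GorL is inactive.
No repressor is bound and GixW and SibB and SovE and LomV and UlmZ are active, so *quvP* is transcribed.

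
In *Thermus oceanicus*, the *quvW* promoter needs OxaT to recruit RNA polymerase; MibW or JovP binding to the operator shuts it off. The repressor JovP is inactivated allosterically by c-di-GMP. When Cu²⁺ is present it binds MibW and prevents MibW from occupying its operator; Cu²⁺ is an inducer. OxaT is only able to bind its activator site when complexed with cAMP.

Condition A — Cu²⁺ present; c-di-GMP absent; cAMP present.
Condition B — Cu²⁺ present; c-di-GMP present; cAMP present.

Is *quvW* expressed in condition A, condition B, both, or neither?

B only

Condition A:
Cu²⁺ is present, so MibW is inactive.
c-di-GMP is absent, so JovP is active.
cAMP is present, so OxaT is active.
With repressor JovP bound, *quvW* is not transcribed.
→ *quvW* is OFF in A.
Condition B:
Cu²⁺ is present, so MibW is inactive.
c-di-GMP is present, so JovP is inactive.
cAMP is present, so OxaT is active.
No repressor is bound and OxaT is active, so *quvW* is transcribed.
→ *quvW* is ON in B.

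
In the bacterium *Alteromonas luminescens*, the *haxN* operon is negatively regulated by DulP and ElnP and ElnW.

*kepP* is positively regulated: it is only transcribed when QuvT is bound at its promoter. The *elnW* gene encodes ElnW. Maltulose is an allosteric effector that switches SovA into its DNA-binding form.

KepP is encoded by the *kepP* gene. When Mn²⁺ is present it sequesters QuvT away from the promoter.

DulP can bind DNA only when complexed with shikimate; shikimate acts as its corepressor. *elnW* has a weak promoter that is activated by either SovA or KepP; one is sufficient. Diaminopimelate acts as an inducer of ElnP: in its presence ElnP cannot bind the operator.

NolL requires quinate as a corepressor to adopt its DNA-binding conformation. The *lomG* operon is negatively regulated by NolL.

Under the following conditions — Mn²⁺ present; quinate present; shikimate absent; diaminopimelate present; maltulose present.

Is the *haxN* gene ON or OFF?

OFF

Shikimate is absent, so DulP is inactive.
Diaminopimelate is present, so ElnP is inactive.
Maltulose is present, so SovA is active.
Mn²⁺ is present, so QuvT is inactive.
Required activator QuvT is absent, so *kepP* is not transcribed.
So KepP is not produced.
Activator SovA is present, so *elnW* is transcribed.
So ElnW is produced and active.
With repressor ElnW bound, *haxN* is not transcribed.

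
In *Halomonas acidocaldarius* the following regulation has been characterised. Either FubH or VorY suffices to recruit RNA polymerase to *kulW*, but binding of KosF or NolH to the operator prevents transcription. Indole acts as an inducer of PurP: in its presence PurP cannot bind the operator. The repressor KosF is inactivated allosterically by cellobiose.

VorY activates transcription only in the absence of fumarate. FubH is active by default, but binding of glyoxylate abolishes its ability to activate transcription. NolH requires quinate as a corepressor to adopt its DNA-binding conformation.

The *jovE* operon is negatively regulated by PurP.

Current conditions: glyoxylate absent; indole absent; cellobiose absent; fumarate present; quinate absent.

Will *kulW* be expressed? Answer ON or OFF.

OFF

Glyoxylate is absent, so FubH is active.
Cellobiose is absent, so KosF is active.
Fumarate is present, so VorY is inactive.
Quinate is absent, so NolH is inactive.
With repressor KosF bound, *kulW* is not transcribed.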